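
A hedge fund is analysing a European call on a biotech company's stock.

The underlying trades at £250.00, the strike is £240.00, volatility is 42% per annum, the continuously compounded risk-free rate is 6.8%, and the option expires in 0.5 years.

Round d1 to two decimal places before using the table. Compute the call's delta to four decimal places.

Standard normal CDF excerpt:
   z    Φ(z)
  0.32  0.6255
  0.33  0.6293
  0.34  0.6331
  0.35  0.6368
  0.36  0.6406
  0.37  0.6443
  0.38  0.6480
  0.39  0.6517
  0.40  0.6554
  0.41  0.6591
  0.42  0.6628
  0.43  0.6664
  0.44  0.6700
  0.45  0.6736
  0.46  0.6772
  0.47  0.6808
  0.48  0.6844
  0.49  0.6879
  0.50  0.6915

0.6554

T = 0.5;  σ√T = 0.2970
d₁ = [ln(250/240) + (0.068 + 0.42²/2)·0.5] / 0.2970 = [0.0408 + 0.0781] / 0.2970 = 0.4004 → 0.40
N(d₁) = N(0.40) = 0.6554
Δ_call = N(d₁) = 0.6554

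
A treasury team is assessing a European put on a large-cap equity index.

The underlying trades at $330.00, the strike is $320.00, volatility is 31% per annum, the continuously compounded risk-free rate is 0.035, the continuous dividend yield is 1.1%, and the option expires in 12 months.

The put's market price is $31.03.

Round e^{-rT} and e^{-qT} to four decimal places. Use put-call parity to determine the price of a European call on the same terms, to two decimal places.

e^(−qT) = e^(−0.011·1) = 0.9891;  e^(−rT) = e^(−0.035·1) = 0.9656
Put-call parity: C − P = S·e^(−qT) − K·e^(−rT) = 330·0.9891 − 320·0.9656 = 326.4030 − 308.9920 = 17.4110
C = P + (C − P) = 31.03 + (17.4110) = 48.4410

$48.44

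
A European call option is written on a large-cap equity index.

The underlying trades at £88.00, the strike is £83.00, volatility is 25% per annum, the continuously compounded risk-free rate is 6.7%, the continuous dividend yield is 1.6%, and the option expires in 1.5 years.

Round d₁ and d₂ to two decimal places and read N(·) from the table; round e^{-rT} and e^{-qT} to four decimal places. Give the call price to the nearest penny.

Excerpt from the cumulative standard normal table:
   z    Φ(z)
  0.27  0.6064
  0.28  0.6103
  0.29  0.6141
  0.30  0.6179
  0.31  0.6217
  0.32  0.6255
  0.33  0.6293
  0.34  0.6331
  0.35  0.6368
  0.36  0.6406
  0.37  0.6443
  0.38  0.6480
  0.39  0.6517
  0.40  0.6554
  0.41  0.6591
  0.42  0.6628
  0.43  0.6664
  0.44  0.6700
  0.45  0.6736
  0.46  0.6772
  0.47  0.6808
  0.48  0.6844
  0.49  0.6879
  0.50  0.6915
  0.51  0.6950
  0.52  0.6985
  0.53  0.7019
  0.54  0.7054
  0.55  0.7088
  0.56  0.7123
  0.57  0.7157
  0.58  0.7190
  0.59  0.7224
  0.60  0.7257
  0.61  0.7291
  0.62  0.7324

σ√T = 0.25·√1.5 = 0.3062
d₁ = [ln(88/83) + (0.067 − 0.016 + ½·0.25²)·1.5] / (σ√T) = (0.0585 + 0.1234) / 0.3062 = 0.5940 ⇒ 0.59
d₂ = 0.5940 − 0.3062 = 0.2878 ⇒ 0.29
exp(−qT) = exp(−0.016·1.5) = 0.9763;  exp(−rT) = exp(−0.067·1.5) = 0.9044
C = 88·0.9763·N(0.59) − 83·0.9044·N(0.29) = 88·0.9763·0.7224 − 83·0.9044·0.6141 = 62.0646 − 46.0975 = 15.9670

£15.97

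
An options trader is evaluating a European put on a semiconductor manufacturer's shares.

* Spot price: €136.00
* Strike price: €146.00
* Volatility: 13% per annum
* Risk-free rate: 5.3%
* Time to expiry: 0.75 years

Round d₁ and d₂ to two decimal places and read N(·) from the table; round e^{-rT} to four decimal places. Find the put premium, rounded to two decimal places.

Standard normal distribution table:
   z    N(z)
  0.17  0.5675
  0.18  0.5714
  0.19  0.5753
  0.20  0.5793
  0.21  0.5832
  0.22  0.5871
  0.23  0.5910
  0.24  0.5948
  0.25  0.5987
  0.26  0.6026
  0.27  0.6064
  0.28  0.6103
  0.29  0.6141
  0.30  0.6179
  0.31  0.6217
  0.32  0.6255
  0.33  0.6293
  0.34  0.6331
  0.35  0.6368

σ√T = 0.13 × 0.8660 = 0.1126
ln(S/K) + (r + σ²/2)T = ln(136/146) + (0.053 + 0.13²/2)·0.75 = -0.0710 + 0.0461 = -0.0249
d₁ = -0.0249 / 0.1126 = -0.2209 which rounds to -0.22
d₂ = d₁ − σ√T = -0.2209 − 0.1126 = -0.3334 which rounds to -0.33
e^(−rT) = e^(−0.053·0.75) = 0.9610
P = 146·0.9610·N(0.33) − 136·N(0.22) = 146·0.9610·0.6293 − 136·0.5871 = 88.2946 − 79.8456 = 8.4490

€8.45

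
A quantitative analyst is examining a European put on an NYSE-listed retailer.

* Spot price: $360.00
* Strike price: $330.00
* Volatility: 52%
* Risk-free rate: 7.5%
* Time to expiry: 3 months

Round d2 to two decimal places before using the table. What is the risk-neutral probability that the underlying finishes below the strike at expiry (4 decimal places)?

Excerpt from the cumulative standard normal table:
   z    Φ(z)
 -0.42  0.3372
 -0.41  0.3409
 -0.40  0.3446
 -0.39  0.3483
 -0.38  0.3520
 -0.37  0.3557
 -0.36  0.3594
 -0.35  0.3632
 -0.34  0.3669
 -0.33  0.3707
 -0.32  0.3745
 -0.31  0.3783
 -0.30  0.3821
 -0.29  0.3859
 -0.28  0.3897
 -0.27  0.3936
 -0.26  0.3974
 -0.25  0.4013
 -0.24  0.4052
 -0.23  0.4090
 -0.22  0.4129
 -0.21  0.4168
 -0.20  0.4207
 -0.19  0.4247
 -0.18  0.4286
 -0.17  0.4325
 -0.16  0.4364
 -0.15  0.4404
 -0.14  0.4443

0.3897

σ√T = 0.52 × 0.5000 = 0.2600
d₁ = [ln(360/330) + (0.075 + ½·0.52²)·0.25] / (σ√T) = (0.0870 + 0.0525) / 0.2600 = 0.5368 which rounds to 0.54
d₂ = 0.5368 − 0.2600 = 0.2768 which rounds to 0.28
Pr(exercise) under Q = N(−d₂) = N(-0.28) = 0.3897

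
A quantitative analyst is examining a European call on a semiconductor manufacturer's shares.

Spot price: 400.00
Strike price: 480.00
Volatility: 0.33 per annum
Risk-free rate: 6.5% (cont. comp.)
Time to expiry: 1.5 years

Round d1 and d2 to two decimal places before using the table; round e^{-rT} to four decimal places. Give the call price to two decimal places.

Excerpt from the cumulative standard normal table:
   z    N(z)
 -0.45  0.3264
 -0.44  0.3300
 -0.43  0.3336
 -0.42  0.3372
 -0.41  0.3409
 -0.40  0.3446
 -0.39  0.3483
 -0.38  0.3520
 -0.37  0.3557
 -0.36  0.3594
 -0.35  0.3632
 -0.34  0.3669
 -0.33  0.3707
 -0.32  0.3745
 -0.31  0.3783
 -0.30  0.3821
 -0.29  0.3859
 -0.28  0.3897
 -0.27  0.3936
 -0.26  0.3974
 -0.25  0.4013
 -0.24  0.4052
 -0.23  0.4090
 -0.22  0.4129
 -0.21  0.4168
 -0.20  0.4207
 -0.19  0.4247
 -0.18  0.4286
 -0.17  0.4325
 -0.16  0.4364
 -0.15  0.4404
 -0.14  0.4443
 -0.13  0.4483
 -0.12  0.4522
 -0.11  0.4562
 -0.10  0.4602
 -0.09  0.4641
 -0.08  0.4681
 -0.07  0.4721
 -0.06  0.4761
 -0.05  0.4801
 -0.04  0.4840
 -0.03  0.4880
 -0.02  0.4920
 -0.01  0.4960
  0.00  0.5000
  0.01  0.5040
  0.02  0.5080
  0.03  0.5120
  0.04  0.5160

σ√T = 0.33 × 1.2247 = 0.4042
ln(S/K) + (r + σ²/2)T = ln(400/480) + (0.065 + 0.33²/2)·1.5 = -0.1823 + 0.1792 = -0.0031
d₁ = -0.0031 / 0.4042 = -0.0078 which rounds to -0.01
d₂ = d₁ − σ√T = -0.0078 − 0.4042 = -0.4120 which rounds to -0.41
e^(−rT) = e^(−0.065·1.5) = 0.9071
N(d₁) = N(-0.01) = 0.4960;  N(d₂) = N(-0.41) = 0.3409
C = 400·0.4960 − 480·0.9071·0.3409 = 198.4000 − 148.4306 = 49.9694

49.97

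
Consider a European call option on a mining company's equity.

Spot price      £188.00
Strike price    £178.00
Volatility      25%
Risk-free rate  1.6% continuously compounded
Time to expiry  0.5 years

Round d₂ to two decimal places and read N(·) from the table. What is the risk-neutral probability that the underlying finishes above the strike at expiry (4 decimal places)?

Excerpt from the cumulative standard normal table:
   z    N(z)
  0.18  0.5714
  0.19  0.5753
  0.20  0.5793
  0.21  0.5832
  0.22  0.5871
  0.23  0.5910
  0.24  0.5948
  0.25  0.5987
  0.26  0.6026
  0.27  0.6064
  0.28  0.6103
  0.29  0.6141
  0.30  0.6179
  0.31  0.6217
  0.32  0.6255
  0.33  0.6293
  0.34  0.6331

0.6064

T = 0.5;  σ√T = 0.1768
ln(S/K) + (r + σ²/2)T = ln(188/178) + (0.016 + 0.25²/2)·0.5 = 0.0547 + 0.0236 = 0.0783
d₁ = 0.0783 / 0.1768 = 0.4428 ≈ 0.44
d₂ = d₁ − σ√T = 0.4428 − 0.1768 = 0.2661 ≈ 0.27
Pr(exercise) under Q = N(d₂) = 0.6064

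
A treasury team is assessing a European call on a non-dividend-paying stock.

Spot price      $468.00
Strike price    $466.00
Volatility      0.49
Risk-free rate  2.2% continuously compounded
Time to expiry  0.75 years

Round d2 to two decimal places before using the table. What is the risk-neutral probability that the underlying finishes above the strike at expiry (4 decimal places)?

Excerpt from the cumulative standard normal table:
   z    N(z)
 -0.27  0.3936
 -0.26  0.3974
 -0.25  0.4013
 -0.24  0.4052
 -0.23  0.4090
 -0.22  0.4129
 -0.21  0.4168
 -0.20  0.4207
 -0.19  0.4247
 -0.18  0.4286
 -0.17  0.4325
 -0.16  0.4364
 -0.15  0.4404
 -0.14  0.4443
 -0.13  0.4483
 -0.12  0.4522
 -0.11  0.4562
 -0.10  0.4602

0.4364

σ√T = 0.49·√0.75 = 0.4244
d₁ = [ln(468/466) + (0.022 + 0.49²/2)·0.75] / 0.4244 = [0.0043 + 0.1065] / 0.4244 = 0.2612 ⇒ 0.26
d₂ = d₁ − σ√T = 0.2612 − 0.4244 = -0.1632 ⇒ -0.16
Pr(exercise) under Q = N(d₂) = 0.4364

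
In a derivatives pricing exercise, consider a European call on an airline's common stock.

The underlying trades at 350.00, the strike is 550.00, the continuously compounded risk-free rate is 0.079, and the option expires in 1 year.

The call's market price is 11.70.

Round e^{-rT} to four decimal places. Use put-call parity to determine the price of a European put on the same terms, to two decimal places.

e^(−rT) = e^(−0.079·1) = 0.9240
Put-call parity: C − P = S − K·e^(−rT) = 350 − 550·0.9240 = 350 − 508.2000 = -158.2000
P = C − (C − P) = 11.70 − (-158.2000) = 169.9000

169.90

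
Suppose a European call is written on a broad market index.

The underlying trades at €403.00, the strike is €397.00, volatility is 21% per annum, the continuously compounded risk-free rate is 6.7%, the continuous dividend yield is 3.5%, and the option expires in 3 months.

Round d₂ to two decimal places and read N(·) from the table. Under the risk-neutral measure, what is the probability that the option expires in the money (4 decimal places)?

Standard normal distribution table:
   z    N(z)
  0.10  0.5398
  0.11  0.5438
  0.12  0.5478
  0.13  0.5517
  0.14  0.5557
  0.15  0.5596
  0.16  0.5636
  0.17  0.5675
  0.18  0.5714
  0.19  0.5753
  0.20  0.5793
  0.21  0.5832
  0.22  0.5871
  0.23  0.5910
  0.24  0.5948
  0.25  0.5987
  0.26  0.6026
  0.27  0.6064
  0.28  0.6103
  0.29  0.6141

0.5675

σ√T = 0.21 × 0.5000 = 0.1050
d₁ = [ln(403/397) + (0.067 − 0.035 + ½·0.21²)·0.25] / (σ√T) = (0.0150 + 0.0135) / 0.1050 = 0.2716 → 0.27
d₂ = 0.2716 − 0.1050 = 0.1666 → 0.17
Risk-neutral Pr[S_T > K] = N(d₂) = N(0.17) = 0.5675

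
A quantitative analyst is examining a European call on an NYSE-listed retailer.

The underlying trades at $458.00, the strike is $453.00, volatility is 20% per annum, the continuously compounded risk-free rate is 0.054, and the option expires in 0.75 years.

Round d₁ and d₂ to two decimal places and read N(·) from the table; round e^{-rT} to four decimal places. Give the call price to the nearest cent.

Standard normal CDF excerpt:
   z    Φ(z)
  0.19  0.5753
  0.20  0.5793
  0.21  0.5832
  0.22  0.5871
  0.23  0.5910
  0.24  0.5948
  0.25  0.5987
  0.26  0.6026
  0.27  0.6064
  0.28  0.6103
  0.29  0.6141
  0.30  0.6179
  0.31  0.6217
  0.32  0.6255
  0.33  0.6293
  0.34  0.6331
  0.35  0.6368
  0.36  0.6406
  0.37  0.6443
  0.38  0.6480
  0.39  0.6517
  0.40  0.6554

$43.08

σ√T = 0.2 × 0.8660 = 0.1732
d₁ = [ln(458/453) + (0.054 + ½·0.2²)·0.75] / (σ√T) = (0.0110 + 0.0555) / 0.1732 = 0.3838 ⇒ 0.38
d₂ = 0.3838 − 0.1732 = 0.2106 ⇒ 0.21
exp(−rT) = exp(−0.054·0.75) = 0.9603
C = 458·N(0.38) − 453·0.9603·N(0.21) = 458·0.6480 − 453·0.9603·0.5832 = 296.7840 − 253.7013 = 43.0827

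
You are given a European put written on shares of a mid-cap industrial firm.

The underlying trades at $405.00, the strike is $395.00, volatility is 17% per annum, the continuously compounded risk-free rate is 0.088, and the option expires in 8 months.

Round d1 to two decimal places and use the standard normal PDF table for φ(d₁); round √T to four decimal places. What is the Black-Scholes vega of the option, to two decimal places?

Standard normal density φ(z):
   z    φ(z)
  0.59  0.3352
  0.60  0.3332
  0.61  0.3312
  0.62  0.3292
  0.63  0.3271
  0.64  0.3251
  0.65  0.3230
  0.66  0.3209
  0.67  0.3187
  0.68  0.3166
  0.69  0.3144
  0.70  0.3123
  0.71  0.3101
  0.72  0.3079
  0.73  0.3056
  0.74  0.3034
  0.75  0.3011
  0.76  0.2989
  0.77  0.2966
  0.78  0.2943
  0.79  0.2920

105.39

σ√T = 0.17 × 0.8165 = 0.1388
d₁ = [ln(405/395) + (0.088 + 0.17²/2)·0.6667] / 0.1388 = [0.0250 + 0.0683] / 0.1388 = 0.6722 ≈ 0.67
√T = √0.6667 = 0.8165
φ(d₁) = φ(0.67) = 0.3187
vega = S·φ(d₁)·√T = 405·0.3187·0.8165 = 105.3885
(The call has the same vega.)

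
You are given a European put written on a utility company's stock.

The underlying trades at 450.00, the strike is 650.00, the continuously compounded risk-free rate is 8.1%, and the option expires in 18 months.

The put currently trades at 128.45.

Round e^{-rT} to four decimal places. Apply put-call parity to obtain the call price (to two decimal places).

2.81

e^(−rT) = e^(−0.081·1.5) = 0.8856
Put-call parity: C − P = S − K·e^(−rT) = 450 − 650·0.8856 = 450 − 575.6400 = -125.6400
C = P + (C − P) = 128.45 + (-125.6400) = 2.8100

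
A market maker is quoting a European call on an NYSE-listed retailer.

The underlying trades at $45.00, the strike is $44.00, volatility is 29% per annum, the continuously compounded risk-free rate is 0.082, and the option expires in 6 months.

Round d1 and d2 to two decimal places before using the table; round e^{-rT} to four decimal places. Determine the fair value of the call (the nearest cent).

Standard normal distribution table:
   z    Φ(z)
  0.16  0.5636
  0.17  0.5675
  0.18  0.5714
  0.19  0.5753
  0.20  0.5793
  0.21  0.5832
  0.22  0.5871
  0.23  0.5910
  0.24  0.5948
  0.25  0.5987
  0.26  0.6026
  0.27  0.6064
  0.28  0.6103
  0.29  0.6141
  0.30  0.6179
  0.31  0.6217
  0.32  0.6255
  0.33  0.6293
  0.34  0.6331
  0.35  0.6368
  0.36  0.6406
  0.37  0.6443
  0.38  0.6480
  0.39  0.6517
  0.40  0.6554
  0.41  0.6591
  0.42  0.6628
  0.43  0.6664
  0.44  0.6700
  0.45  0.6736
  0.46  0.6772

$5.03

σ√T = 0.29·√0.5 = 0.2051
d₁ = [ln(45/44) + (0.082 + ½·0.29²)·0.5] / (σ√T) = (0.0225 + 0.0620) / 0.2051 = 0.4121 which rounds to 0.41
d₂ = 0.4121 − 0.2051 = 0.2070 which rounds to 0.21
e^(−rT) = e^(−0.082·0.5) = 0.9598
N(d₁) = N(0.41) = 0.6591;  N(d₂) = N(0.21) = 0.5832
C = 45·0.6591 − 44·0.9598·0.5832 = 29.6595 − 24.6292 = 5.0303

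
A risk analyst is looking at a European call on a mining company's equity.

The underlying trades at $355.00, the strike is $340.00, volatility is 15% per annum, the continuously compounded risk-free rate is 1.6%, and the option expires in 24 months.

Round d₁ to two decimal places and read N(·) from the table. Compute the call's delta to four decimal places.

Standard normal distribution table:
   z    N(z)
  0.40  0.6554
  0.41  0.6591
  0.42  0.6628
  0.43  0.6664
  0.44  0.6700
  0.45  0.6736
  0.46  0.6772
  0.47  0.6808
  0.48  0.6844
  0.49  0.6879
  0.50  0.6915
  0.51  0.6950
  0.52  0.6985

0.6772

σ√T = 0.15·√2 = 0.2121
d₁ = [ln(355/340) + (0.016 + 0.15²/2)·2] / 0.2121 = [0.0432 + 0.0545] / 0.2121 = 0.4604 which rounds to 0.46
N(d₁) = N(0.46) = 0.6772
Δ_call = N(d₁) = 0.6772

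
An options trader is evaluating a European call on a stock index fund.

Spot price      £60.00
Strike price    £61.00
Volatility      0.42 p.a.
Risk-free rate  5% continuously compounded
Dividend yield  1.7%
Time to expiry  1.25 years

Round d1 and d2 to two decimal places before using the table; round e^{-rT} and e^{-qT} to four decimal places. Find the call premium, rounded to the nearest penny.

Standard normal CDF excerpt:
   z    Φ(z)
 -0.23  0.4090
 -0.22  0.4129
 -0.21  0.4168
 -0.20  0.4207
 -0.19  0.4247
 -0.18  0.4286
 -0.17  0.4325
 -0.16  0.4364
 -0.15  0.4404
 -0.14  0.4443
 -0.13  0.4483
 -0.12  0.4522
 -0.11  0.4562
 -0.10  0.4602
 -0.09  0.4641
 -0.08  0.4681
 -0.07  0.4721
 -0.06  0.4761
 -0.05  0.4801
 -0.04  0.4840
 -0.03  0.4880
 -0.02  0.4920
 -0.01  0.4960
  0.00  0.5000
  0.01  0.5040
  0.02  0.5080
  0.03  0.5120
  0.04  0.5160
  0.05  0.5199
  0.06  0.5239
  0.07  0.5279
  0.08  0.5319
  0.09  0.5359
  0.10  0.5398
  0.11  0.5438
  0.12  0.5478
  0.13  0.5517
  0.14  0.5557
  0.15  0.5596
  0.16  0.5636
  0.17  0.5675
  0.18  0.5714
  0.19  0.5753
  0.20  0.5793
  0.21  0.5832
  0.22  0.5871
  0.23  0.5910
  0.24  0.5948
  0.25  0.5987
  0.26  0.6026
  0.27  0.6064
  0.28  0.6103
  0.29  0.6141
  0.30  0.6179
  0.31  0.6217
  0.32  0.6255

σ√T = 0.42 × 1.1180 = 0.4696
d₁ = [ln(60/61) + (0.05 − 0.017 + 0.42²/2)·1.25] / 0.4696 = [-0.0165 + 0.1515] / 0.4696 = 0.2874 ≈ 0.29
d₂ = d₁ − σ√T = 0.2874 − 0.4696 = -0.1821 ≈ -0.18
e^(−qT) = e^(−0.017·1.25) = 0.9790;  e^(−rT) = e^(−0.05·1.25) = 0.9394
N(d₁) = N(0.29) = 0.6141;  N(d₂) = N(-0.18) = 0.4286
C = 60·0.9790·0.6141 − 61·0.9394·0.4286 = 36.0722 − 24.5602 = 11.5120

£11.51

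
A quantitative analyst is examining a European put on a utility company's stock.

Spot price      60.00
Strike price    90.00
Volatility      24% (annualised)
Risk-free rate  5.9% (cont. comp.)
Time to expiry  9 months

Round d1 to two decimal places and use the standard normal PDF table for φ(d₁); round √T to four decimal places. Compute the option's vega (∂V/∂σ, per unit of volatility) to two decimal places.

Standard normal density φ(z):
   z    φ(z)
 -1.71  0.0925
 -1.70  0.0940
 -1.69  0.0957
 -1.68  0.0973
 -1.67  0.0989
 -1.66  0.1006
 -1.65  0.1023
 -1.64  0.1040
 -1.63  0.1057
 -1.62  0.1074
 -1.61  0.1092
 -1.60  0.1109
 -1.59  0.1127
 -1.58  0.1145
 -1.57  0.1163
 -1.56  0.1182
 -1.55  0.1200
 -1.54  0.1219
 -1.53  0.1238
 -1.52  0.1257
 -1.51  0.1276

5.49

σ√T = 0.24 × 0.8660 = 0.2078
d₁ = [ln(60/90) + (0.059 + 0.24²/2)·0.75] / 0.2078 = [-0.4055 + 0.0658] / 0.2078 = -1.6340 which rounds to -1.63
√T = √0.75 = 0.8660
φ(d₁) = φ(-1.63) = 0.1057
vega = S·φ(d₁)·√T = 60·0.1057·0.8660 = 5.4922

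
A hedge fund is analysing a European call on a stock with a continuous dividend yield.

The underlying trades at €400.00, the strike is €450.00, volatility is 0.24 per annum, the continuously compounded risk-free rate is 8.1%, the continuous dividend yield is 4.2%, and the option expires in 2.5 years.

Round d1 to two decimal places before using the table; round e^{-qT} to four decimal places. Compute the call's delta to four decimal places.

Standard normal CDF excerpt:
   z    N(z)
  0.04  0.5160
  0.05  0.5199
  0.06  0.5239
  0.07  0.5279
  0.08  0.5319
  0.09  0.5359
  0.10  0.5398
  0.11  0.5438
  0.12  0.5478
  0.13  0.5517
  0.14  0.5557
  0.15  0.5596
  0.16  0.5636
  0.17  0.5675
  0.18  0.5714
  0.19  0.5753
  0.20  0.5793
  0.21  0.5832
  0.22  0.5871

0.5003

T = 2.5;  σ√T = 0.3795
ln(S/K) + (r − q + σ²/2)T = ln(400/450) + (0.081 − 0.042 + 0.24²/2)·2.5 = -0.1178 + 0.1695 = 0.0517
d₁ = 0.0517 / 0.3795 = 0.1363 ≈ 0.14
N(d₁) = N(0.14) = 0.5557
Δ_call = exp(−qT)·N(d₁) = 0.9003·0.5557 = 0.5003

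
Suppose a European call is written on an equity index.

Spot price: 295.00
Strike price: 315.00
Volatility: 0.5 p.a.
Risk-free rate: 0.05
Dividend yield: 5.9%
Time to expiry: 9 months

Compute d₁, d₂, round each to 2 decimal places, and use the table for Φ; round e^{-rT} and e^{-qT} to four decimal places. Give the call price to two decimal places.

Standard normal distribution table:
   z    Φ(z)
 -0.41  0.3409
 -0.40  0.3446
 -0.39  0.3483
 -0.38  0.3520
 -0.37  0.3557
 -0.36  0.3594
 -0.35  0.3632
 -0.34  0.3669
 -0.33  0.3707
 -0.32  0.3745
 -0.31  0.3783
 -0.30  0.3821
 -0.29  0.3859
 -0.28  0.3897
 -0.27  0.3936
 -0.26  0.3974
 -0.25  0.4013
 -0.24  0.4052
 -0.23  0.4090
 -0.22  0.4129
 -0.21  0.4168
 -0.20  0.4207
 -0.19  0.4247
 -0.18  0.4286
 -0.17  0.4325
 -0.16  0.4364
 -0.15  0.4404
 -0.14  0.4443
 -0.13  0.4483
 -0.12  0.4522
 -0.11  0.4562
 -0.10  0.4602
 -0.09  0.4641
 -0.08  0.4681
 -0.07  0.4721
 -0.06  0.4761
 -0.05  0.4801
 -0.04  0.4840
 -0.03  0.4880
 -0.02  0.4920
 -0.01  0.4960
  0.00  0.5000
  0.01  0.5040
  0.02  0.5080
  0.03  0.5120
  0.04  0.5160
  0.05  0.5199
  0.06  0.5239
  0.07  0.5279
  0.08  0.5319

T = 0.75;  σ√T = 0.4330
d₁ = [ln(295/315) + (0.05 − 0.059 + 0.5²/2)·0.75] / 0.4330 = [-0.0656 + 0.0870] / 0.4330 = 0.0494 ⇒ 0.05
d₂ = d₁ − σ√T = 0.0494 − 0.4330 = -0.3836 ⇒ -0.38
e^(−qT) = e^(−0.059·0.75) = 0.9567;  e^(−rT) = e^(−0.05·0.75) = 0.9632
N(d₁) = N(0.05) = 0.5199;  N(d₂) = N(-0.38) = 0.3520
C = 295·0.9567·0.5199 − 315·0.9632·0.3520 = 146.7296 − 106.7996 = 39.9299

39.93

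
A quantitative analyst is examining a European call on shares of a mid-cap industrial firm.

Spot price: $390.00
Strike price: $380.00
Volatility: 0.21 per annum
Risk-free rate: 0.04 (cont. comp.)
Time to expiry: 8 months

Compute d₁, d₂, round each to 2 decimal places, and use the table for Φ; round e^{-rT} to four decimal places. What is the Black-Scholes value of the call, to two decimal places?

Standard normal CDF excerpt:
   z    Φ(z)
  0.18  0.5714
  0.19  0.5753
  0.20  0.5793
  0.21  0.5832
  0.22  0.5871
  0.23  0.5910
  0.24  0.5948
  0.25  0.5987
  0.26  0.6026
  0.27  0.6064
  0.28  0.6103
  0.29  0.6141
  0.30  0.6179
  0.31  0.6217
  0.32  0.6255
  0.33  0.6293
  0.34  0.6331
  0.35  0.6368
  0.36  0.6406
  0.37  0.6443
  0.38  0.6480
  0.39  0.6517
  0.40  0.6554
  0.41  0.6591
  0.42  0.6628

σ√T = 0.21 × 0.8165 = 0.1715
ln(S/K) + (r + σ²/2)T = ln(390/380) + (0.04 + 0.21²/2)·0.6667 = 0.0260 + 0.0414 = 0.0673
d₁ = 0.0673 / 0.1715 = 0.3927 ⇒ 0.39
d₂ = d₁ − σ√T = 0.3927 − 0.1715 = 0.2213 ⇒ 0.22
exp(−rT) = exp(−0.04·0.6667) = 0.9737
N(d₁) = N(0.39) = 0.6517;  N(d₂) = N(0.22) = 0.5871
C = 390·0.6517 − 380·0.9737·0.5871 = 254.1630 − 217.2305 = 36.9325

$36.93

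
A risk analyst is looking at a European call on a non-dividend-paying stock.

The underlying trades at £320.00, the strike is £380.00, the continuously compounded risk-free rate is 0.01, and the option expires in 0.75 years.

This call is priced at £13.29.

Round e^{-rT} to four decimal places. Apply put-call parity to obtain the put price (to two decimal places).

e^(−rT) = e^(−0.01·0.75) = 0.9925
Put-call parity: C − P = S − K·e^(−rT) = 320 − 380·0.9925 = 320 − 377.1500 = -57.1500
P = C − (C − P) = 13.29 − (-57.1500) = 70.4400

£70.44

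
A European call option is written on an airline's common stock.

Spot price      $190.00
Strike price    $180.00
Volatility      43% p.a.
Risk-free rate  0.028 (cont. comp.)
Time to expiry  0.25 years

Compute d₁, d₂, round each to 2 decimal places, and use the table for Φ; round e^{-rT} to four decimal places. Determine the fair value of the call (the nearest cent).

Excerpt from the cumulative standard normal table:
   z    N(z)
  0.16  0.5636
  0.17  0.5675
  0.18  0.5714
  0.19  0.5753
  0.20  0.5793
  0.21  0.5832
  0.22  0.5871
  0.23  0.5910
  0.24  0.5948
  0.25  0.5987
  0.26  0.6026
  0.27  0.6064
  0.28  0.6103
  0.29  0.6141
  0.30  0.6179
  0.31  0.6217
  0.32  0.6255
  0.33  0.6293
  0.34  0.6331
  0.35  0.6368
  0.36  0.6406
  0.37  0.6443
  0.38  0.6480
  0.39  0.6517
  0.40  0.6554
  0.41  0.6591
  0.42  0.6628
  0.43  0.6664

σ√T = 0.43 × 0.5000 = 0.2150
d₁ = [ln(190/180) + (0.028 + 0.43²/2)·0.25] / 0.2150 = [0.0541 + 0.0301] / 0.2150 = 0.3915 ≈ 0.39
d₂ = d₁ − σ√T = 0.3915 − 0.2150 = 0.1765 ≈ 0.18
exp(−rT) = exp(−0.028·0.25) = 0.9930
N(d₁) = N(0.39) = 0.6517;  N(d₂) = N(0.18) = 0.5714
C = 190·0.6517 − 180·0.9930·0.5714 = 123.8230 − 102.1320 = 21.6910

$21.69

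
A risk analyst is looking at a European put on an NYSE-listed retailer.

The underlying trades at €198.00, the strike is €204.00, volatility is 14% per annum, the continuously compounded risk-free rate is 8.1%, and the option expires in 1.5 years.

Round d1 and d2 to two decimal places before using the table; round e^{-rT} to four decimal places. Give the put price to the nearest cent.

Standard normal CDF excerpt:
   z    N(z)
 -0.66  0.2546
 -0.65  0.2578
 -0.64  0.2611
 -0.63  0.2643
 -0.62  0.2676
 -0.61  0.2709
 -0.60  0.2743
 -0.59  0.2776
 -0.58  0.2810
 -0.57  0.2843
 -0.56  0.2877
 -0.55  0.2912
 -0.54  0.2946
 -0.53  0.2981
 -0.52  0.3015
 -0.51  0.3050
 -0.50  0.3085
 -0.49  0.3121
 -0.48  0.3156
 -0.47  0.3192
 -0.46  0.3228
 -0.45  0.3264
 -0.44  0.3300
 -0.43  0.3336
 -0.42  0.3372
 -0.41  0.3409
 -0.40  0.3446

€5.98

T = 1.5;  σ√T = 0.1715
ln(S/K) + (r + σ²/2)T = ln(198/204) + (0.081 + 0.14²/2)·1.5 = -0.0299 + 0.1362 = 0.1063
d₁ = 0.1063 / 0.1715 = 0.6202 which rounds to 0.62
d₂ = d₁ − σ√T = 0.6202 − 0.1715 = 0.4488 which rounds to 0.45
exp(−rT) = exp(−0.081·1.5) = 0.8856
P = 204·0.8856·N(-0.45) − 198·N(-0.62) = 204·0.8856·0.3264 − 198·0.2676 = 58.9682 − 52.9848 = 5.9834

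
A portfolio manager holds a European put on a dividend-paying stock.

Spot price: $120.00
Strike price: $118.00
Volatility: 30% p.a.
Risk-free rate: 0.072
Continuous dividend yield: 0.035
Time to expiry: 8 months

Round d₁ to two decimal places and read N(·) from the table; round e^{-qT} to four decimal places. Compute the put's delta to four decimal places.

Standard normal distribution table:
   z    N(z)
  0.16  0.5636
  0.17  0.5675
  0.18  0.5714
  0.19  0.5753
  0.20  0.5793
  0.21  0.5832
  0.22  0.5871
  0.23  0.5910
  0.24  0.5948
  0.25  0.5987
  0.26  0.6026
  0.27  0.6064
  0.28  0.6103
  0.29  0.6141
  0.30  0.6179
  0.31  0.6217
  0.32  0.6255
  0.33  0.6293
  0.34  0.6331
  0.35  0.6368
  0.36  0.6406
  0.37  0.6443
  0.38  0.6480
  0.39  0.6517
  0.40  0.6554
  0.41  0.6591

-0.3770

σ√T = 0.3 × 0.8165 = 0.2449
d₁ = [ln(120/118) + (0.072 − 0.035 + 0.3²/2)·0.6667] / 0.2449 = [0.0168 + 0.0547] / 0.2449 = 0.2918 which rounds to 0.29
N(d₁) = N(0.29) = 0.6141
Δ_put = exp(−qT)·(N(d₁) − 1) = 0.9769·(0.6141 − 1) = -0.3770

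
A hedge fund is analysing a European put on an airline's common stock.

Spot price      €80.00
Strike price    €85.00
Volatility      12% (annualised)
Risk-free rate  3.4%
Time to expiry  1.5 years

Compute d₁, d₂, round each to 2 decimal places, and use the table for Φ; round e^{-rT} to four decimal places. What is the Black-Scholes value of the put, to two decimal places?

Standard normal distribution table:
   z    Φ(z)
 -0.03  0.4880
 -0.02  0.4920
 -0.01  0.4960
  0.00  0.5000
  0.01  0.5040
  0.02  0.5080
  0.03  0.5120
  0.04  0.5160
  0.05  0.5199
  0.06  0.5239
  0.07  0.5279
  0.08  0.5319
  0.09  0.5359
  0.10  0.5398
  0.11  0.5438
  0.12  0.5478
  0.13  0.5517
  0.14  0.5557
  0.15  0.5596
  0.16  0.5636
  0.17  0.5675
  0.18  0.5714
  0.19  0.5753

σ√T = 0.12 × 1.2247 = 0.1470
d₁ = [ln(80/85) + (0.034 + 0.12²/2)·1.5] / 0.1470 = [-0.0606 + 0.0618] / 0.1470 = 0.0080 → 0.01
d₂ = d₁ − σ√T = 0.0080 − 0.1470 = -0.1390 → -0.14
e^(−rT) = e^(−0.034·1.5) = 0.9503
N(−d₂) = N(0.14) = 0.5557;  N(−d₁) = N(-0.01) = 0.4960
P = 85·0.9503·0.5557 − 80·0.4960 = 44.8869 − 39.6800 = 5.2069

€5.21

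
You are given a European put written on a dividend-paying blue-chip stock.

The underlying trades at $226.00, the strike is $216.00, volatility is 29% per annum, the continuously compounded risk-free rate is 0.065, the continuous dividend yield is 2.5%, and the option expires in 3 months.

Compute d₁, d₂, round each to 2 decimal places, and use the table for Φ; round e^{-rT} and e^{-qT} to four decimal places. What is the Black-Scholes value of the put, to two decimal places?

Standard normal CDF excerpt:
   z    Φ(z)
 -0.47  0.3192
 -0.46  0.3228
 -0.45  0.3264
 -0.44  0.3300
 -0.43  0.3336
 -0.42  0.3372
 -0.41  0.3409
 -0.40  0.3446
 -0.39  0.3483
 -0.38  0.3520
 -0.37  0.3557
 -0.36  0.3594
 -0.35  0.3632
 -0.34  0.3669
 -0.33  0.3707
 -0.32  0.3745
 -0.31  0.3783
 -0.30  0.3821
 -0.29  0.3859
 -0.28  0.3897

T = 0.25;  σ√T = 0.1450
d₁ = [ln(226/216) + (0.065 − 0.025 + 0.29²/2)·0.25] / 0.1450 = [0.0453 + 0.0205] / 0.1450 = 0.4536 ⇒ 0.45
d₂ = d₁ − σ√T = 0.4536 − 0.1450 = 0.3086 ⇒ 0.31
e^(−qT) = e^(−0.025·0.25) = 0.9938;  e^(−rT) = e^(−0.065·0.25) = 0.9839
N(−d₂) = N(-0.31) = 0.3783;  N(−d₁) = N(-0.45) = 0.3264
P = 216·0.9839·0.3783 − 226·0.9938·0.3264 = 80.3972 − 73.3090 = 7.0882

$7.09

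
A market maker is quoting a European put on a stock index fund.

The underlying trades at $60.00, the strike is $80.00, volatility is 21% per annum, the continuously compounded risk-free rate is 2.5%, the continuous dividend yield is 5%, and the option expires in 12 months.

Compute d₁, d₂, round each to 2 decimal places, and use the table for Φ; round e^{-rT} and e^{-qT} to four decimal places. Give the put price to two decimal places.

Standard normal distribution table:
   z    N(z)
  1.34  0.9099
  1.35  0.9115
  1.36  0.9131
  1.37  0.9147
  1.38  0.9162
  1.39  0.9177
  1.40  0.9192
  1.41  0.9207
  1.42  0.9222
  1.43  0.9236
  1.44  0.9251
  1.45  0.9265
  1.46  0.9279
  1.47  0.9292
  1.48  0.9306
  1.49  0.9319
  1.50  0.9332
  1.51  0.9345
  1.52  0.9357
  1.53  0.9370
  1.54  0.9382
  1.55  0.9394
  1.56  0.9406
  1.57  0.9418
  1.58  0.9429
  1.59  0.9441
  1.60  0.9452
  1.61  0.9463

$21.37

σ√T = 0.21·√1 = 0.2100
d₁ = [ln(60/80) + (0.025 − 0.05 + ½·0.21²)·1] / (σ√T) = (-0.2877 − 0.0030) / 0.2100 = -1.3840 ≈ -1.38
d₂ = -1.3840 − 0.2100 = -1.5940 ≈ -1.59
exp(−qT) = exp(−0.05·1) = 0.9512;  exp(−rT) = exp(−0.025·1) = 0.9753
N(−d₂) = N(1.59) = 0.9441;  N(−d₁) = N(1.38) = 0.9162
P = 80·0.9753·0.9441 − 60·0.9512·0.9162 = 73.6625 − 52.2894 = 21.3731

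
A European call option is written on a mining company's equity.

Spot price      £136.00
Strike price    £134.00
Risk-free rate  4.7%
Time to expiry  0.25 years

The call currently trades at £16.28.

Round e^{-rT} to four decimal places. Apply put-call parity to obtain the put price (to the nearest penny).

£12.71

e^(−rT) = e^(−0.047·0.25) = 0.9883
Put-call parity: C − P = S − K·e^(−rT) = 136 − 134·0.9883 = 136 − 132.4322 = 3.5678
P = C − (C − P) = 16.28 − (3.5678) = 12.7122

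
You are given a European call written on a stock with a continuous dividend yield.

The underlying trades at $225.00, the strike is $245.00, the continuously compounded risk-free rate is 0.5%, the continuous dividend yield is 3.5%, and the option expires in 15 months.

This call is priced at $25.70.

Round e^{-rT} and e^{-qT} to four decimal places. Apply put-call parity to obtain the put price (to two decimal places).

$53.81

exp(−qT) = exp(−0.035·1.25) = 0.9572;  exp(−rT) = exp(−0.005·1.25) = 0.9938
Put-call parity: C − P = S·e^(−qT) − K·e^(−rT) = 225·0.9572 − 245·0.9938 = 215.3700 − 243.4810 = -28.1110
P = C − (C − P) = 25.70 − (-28.1110) = 53.8110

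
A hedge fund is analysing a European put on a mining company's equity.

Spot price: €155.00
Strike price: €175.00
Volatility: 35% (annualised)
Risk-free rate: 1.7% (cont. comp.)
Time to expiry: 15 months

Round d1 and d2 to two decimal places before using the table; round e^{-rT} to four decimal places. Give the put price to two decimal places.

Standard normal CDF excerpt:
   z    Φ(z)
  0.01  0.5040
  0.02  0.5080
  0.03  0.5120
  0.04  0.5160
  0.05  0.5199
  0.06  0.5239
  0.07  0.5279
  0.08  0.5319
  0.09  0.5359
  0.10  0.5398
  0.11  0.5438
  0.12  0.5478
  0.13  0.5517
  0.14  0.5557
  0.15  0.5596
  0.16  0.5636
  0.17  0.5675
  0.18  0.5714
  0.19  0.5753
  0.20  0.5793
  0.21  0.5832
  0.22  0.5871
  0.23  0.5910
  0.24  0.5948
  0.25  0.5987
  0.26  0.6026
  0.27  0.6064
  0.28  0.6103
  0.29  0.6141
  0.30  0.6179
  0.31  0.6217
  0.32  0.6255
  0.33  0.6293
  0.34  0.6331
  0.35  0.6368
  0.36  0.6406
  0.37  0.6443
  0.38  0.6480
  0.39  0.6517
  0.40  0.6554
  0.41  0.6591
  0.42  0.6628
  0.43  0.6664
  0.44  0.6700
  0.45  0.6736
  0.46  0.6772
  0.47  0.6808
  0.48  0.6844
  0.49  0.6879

€34.20

T = 1.25;  σ√T = 0.3913
d₁ = [ln(155/175) + (0.017 + ½·0.35²)·1.25] / (σ√T) = (-0.1214 + 0.0978) / 0.3913 = -0.0602 ≈ -0.06
d₂ = -0.0602 − 0.3913 = -0.4515 ≈ -0.45
e^(−rT) = e^(−0.017·1.25) = 0.9790
P = 175·0.9790·N(0.45) − 155·N(0.06) = 175·0.9790·0.6736 − 155·0.5239 = 115.4045 − 81.2045 = 34.2000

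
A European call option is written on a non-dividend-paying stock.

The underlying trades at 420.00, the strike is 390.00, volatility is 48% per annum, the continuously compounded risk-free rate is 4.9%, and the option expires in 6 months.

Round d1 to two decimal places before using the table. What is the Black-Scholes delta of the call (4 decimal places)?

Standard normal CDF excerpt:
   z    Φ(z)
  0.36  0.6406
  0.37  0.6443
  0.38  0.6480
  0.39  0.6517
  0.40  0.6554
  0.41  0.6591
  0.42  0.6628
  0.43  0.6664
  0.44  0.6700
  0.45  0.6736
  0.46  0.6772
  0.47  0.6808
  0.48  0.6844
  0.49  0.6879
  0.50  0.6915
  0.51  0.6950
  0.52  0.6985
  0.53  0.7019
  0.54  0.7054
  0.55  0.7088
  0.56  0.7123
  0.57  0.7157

σ√T = 0.48 × 0.7071 = 0.3394
d₁ = [ln(420/390) + (0.049 + 0.48²/2)·0.5] / 0.3394 = [0.0741 + 0.0821] / 0.3394 = 0.4602 which rounds to 0.46
N(d₁) = N(0.46) = 0.6772
Δ_call = N(d₁) = 0.6772

0.6772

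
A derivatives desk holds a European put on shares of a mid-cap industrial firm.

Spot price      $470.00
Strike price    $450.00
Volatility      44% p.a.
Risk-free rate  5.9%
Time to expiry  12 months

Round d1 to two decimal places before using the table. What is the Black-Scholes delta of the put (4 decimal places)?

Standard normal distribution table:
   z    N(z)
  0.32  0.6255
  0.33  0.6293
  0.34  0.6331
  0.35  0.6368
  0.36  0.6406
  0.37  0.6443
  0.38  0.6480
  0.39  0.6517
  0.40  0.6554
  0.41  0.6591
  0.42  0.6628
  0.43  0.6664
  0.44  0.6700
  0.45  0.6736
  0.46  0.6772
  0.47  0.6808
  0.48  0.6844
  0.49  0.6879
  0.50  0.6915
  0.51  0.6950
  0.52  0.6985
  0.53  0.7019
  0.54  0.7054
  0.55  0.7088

T = 1;  σ√T = 0.4400
ln(S/K) + (r + σ²/2)T = ln(470/450) + (0.059 + 0.44²/2)·1 = 0.0435 + 0.1558 = 0.1993
d₁ = 0.1993 / 0.4400 = 0.4529 which rounds to 0.45
N(d₁) = N(0.45) = 0.6736
Δ_put = N(d₁) − 1 = 0.6736 − 1 = -0.3264

-0.3264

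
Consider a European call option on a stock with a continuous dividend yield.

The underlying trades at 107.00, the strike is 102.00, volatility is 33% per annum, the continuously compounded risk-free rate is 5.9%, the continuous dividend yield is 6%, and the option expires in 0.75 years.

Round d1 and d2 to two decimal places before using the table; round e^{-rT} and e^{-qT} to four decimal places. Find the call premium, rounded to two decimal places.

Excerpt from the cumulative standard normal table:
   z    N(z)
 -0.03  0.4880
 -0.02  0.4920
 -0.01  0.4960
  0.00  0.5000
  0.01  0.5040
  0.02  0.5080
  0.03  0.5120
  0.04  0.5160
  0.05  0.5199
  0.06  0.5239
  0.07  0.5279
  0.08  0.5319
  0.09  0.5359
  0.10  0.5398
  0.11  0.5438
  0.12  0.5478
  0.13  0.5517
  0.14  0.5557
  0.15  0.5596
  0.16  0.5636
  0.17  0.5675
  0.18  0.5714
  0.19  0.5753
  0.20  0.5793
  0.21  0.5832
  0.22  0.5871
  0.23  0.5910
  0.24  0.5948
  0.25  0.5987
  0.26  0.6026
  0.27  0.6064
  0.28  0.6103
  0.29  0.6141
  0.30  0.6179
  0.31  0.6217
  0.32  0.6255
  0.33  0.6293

T = 0.75;  σ√T = 0.2858
ln(S/K) + (r − q + σ²/2)T = ln(107/102) + (0.059 − 0.06 + 0.33²/2)·0.75 = 0.0479 + 0.0401 = 0.0879
d₁ = 0.0879 / 0.2858 = 0.3077 → 0.31
d₂ = d₁ − σ√T = 0.3077 − 0.2858 = 0.0219 → 0.02
exp(−qT) = exp(−0.06·0.75) = 0.9560;  exp(−rT) = exp(−0.059·0.75) = 0.9567
C = 107·0.9560·N(0.31) − 102·0.9567·N(0.02) = 107·0.9560·0.6217 − 102·0.9567·0.5080 = 63.5949 − 49.5724 = 14.0226

14.02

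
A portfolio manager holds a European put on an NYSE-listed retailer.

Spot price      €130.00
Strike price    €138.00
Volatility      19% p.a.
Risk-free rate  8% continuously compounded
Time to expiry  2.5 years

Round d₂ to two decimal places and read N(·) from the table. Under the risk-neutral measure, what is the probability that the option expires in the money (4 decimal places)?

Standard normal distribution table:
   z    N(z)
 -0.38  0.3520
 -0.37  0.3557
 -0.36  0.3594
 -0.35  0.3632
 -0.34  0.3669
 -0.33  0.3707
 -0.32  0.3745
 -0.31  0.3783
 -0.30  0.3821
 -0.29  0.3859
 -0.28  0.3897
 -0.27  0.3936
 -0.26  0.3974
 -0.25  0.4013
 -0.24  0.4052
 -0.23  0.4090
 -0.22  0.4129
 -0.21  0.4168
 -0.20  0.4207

0.3745

σ√T = 0.19·√2.5 = 0.3004
d₁ = [ln(130/138) + (0.08 + 0.19²/2)·2.5] / 0.3004 = [-0.0597 + 0.2451] / 0.3004 = 0.6172 which rounds to 0.62
d₂ = d₁ − σ√T = 0.6172 − 0.3004 = 0.3167 which rounds to 0.32
Risk-neutral Pr[S_T < K] = N(−d₂) = N(-0.32) = 0.3745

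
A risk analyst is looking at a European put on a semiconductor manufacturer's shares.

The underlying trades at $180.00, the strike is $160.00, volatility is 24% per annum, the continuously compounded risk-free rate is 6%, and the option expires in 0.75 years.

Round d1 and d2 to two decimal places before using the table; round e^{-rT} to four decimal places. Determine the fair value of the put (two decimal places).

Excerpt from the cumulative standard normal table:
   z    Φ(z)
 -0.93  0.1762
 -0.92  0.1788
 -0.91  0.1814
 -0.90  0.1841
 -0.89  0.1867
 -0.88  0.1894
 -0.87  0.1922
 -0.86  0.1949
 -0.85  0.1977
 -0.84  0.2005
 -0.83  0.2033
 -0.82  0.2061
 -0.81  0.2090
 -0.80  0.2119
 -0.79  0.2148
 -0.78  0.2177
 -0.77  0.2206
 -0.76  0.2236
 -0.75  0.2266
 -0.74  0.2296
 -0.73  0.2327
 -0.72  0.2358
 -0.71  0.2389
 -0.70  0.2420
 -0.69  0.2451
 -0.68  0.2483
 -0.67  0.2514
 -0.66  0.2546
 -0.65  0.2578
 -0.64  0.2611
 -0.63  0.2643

σ√T = 0.24 × 0.8660 = 0.2078
ln(S/K) + (r + σ²/2)T = ln(180/160) + (0.06 + 0.24²/2)·0.75 = 0.1178 + 0.0666 = 0.1844
d₁ = 0.1844 / 0.2078 = 0.8871 ⇒ 0.89
d₂ = d₁ − σ√T = 0.8871 − 0.2078 = 0.6793 ⇒ 0.68
e^(−rT) = e^(−0.06·0.75) = 0.9560
N(−d₂) = N(-0.68) = 0.2483;  N(−d₁) = N(-0.89) = 0.1867
P = 160·0.9560·0.2483 − 180·0.1867 = 37.9800 − 33.6060 = 4.3740

$4.37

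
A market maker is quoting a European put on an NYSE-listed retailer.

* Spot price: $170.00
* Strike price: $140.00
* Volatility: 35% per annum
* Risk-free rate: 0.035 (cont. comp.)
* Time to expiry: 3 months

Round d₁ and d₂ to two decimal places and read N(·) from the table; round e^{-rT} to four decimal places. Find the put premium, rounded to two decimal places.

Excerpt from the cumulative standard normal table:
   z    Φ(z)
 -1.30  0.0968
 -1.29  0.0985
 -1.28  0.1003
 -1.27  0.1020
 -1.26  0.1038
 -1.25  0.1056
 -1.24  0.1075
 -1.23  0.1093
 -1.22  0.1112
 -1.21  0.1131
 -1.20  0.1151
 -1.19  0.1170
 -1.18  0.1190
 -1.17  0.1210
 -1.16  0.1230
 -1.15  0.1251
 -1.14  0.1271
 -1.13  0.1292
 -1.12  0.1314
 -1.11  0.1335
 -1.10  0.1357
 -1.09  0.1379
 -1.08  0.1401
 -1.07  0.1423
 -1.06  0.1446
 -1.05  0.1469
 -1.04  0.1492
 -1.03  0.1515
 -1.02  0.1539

σ√T = 0.35·√0.25 = 0.1750
ln(S/K) + (r + σ²/2)T = ln(170/140) + (0.035 + 0.35²/2)·0.25 = 0.1942 + 0.0241 = 0.2182
d₁ = 0.2182 / 0.1750 = 1.2470 which rounds to 1.25
d₂ = d₁ − σ√T = 1.2470 − 0.1750 = 1.0720 which rounds to 1.07
e^(−rT) = e^(−0.035·0.25) = 0.9913
N(−d₂) = N(-1.07) = 0.1423;  N(−d₁) = N(-1.25) = 0.1056
P = 140·0.9913·0.1423 − 170·0.1056 = 19.7487 − 17.9520 = 1.7967

$1.80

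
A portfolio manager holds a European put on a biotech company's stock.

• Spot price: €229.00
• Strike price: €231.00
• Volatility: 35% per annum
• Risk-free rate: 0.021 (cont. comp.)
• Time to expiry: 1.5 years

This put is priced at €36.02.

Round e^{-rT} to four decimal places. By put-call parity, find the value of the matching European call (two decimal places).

exp(−rT) = exp(−0.021·1.5) = 0.9690
Put-call parity: C − P = S − K·e^(−rT) = 229 − 231·0.9690 = 229 − 223.8390 = 5.1610
C = P + (C − P) = 36.02 + (5.1610) = 41.1810

€41.18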